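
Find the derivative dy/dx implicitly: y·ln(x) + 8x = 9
Differentiate both sides with respect to x, treating y as y(x). By the chain rule, any term containing y contributes a factor of y' = dy/dx when we differentiate it.

Move every term to one side and write the relation as F(x, y) = 0. Term by term,
  d/dx[8x] = 8
  d/dx[y·ln(x)] = y'·ln(x) + y/x
  d/dx[-9] = 0

The pieces without y' make up ∂F/∂x and the coefficient of y' is ∂F/∂y:
  ∂F/∂x = 8 + y/x,
  ∂F/∂y = ln(x).

Since d/dx[F] = ∂F/∂x + (∂F/∂y)·y' = 0, solve for y':
  (∂F/∂y)·y' = -∂F/∂x
  dy/dx = -(∂F/∂x)/(∂F/∂y) = -(8 + y/x)/(ln(x))
        = -((8x + y)/x)/(ln(x)) = (-8x - y)/(x·ln(x))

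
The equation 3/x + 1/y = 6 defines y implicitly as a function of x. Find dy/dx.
Apply d/dx to both sides, remembering that y depends on x. Each occurrence of y therefore brings in a y' = dy/dx via the chain rule.

With F(x, y) equal to the left-hand side minus the right, differentiate F term by term:
  d/dx[1/y] = -y'/y^2
  d/dx[3/x] = -3/x^2
  d/dx[-6] = 0
Adding these up, d/dx[F] = 0 becomes
  (-3/x^2) + (-1/y^2)·y' = 0,
so isolating y',
  dy/dx = -(-3/x^2)/(-1/y^2) = -3y^2/x^2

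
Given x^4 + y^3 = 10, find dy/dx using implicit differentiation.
Differentiate both sides with respect to x, treating y as y(x). By the chain rule, any term containing y contributes a factor of y' = dy/dx when we differentiate it.

Move every term to one side and write the relation as F(x, y) = 0. Term by term,
  d/dx[x^4] = 4x^3
  d/dx[y^3] = 3y^2·y'
  d/dx[-10] = 0

The pieces without y' make up ∂F/∂x and the coefficient of y' is ∂F/∂y:
  ∂F/∂x = 4x^3,
  ∂F/∂y = 3y^2.

Since d/dx[F] = ∂F/∂x + (∂F/∂y)·y' = 0, solve for y':
  (∂F/∂y)·y' = -∂F/∂x
  dy/dx = -(∂F/∂x)/(∂F/∂y) = -(4x^3)/(3y^2) = -4x^3/(3y^2)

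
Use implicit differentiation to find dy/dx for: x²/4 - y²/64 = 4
Apply d/dx to both sides, remembering that y depends on x. Each occurrence of y therefore brings in a y' = dy/dx via the chain rule.

With F(x, y) equal to the left-hand side minus the right, differentiate F term by term:
  d/dx[x^2/4] = x/2
  d/dx[-y^2/64] = -y·y'/32
  d/dx[-4] = 0
Adding these up, d/dx[F] = 0 becomes
  (x/2) + (-y/32)·y' = 0,
so isolating y',
  dy/dx = -(x/2)/(-y/32) = 16x/y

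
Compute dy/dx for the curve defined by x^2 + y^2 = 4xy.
Differentiate the relation implicitly: treat y = y(x) and apply the chain rule, so every y-derivative picks up a y' = dy/dx factor.

With everything moved to the left-hand side, differentiate term by term:
  d/dx[x^2] = 2x
  d/dx[-4xy] = -4x·y' - 4y
  d/dx[y^2] = 2y·y'

Separating the contributions that come from x directly and those that come through y:
  without y':      2x - 4y
  multiplying y':  -4x + 2y

so (2x - 4y) + (-4x + 2y)·y' = 0, and therefore
  dy/dx = -(2x - 4y)/(-4x + 2y) = (x - 2y)/(2x - y)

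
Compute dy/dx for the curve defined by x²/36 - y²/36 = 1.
Take d/dx of both sides. Since y is implicitly a function of x, the chain rule attaches a y' = dy/dx factor whenever we differentiate through y.

Set F(x, y) = (left side) − (right side), so the curve is F = 0. Differentiating each term of F:
  d/dx[x^2/36] = x/18
  d/dx[-y^2/36] = -y·y'/18
  d/dx[-1] = 0

Collecting, the y'-free part is the partial derivative in x and the y' coefficient is the partial derivative in y:
  ∂F/∂x = x/18
  ∂F/∂y = -y/18

so d/dx[F(x, y(x))] = ∂F/∂x + (∂F/∂y)·y' = 0. Rearranging,
  dy/dx = -(∂F/∂x)/(∂F/∂y) = -(x/18)/(-y/18) = x/y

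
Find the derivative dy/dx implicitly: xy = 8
Differentiate both sides with respect to x, treating y as y(x). By the chain rule, any term containing y contributes a factor of y' = dy/dx when we differentiate it.

Move every term to one side and write the relation as F(x, y) = 0. Term by term,
  d/dx[xy] = x·y' + y
  d/dx[-8] = 0

The pieces without y' make up ∂F/∂x and the coefficient of y' is ∂F/∂y:
  ∂F/∂x = y,
  ∂F/∂y = x.

Since d/dx[F] = ∂F/∂x + (∂F/∂y)·y' = 0, solve for y':
  (∂F/∂y)·y' = -∂F/∂x
  dy/dx = -(∂F/∂x)/(∂F/∂y) = -(y)/(x) = -y/x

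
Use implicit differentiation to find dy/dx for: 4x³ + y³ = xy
Differentiate both sides with respect to x, treating y as y(x). By the chain rule, any term containing y contributes a factor of y' = dy/dx when we differentiate it.

Move every term to one side and write the relation as F(x, y) = 0. Term by term,
  d/dx[4x^3] = 12x^2
  d/dx[-xy] = -x·y' - y
  d/dx[y^3] = 3y^2·y'

The pieces without y' make up ∂F/∂x and the coefficient of y' is ∂F/∂y:
  ∂F/∂x = 12x^2 - y,
  ∂F/∂y = -x + 3y^2.

Since d/dx[F] = ∂F/∂x + (∂F/∂y)·y' = 0, solve for y':
  (∂F/∂y)·y' = -∂F/∂x
  dy/dx = -(∂F/∂x)/(∂F/∂y) = -(12x^2 - y)/(-x + 3y^2) = (12x^2 - y)/(x - 3y^2)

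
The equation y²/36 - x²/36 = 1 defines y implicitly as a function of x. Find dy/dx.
Differentiate both sides with respect to x, treating y as y(x). By the chain rule, any term containing y contributes a factor of y' = dy/dx when we differentiate it.

Move every term to one side and write the relation as F(x, y) = 0. Term by term,
  d/dx[-x^2/36] = -x/18
  d/dx[y^2/36] = y·y'/18
  d/dx[-1] = 0

The pieces without y' make up ∂F/∂x and the coefficient of y' is ∂F/∂y:
  ∂F/∂x = -x/18,
  ∂F/∂y = y/18.

Since d/dx[F] = ∂F/∂x + (∂F/∂y)·y' = 0, solve for y':
  (∂F/∂y)·y' = -∂F/∂x
  dy/dx = -(∂F/∂x)/(∂F/∂y) = -(-x/18)/(y/18) = x/y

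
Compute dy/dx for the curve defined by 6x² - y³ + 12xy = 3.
Apply d/dx to both sides, remembering that y depends on x. Each occurrence of y therefore brings in a y' = dy/dx via the chain rule.

With F(x, y) equal to the left-hand side minus the right, differentiate F term by term:
  d/dx[6x^2] = 12x
  d/dx[12xy] = 12x·y' + 12y
  d/dx[-y^3] = -3y^2·y'
  d/dx[-3] = 0
Adding these up, d/dx[F] = 0 becomes
  (12x + 12y) + (12x - 3y^2)·y' = 0,
so isolating y',
  dy/dx = -(12x + 12y)/(12x - 3y^2) = 4(-x - y)/(4x - y^2)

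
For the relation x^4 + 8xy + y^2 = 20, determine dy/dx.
Take d/dx of both sides. Since y is implicitly a function of x, the chain rule attaches a y' = dy/dx factor whenever we differentiate through y.

Set F(x, y) = (left side) − (right side), so the curve is F = 0. Differentiating each term of F:
  d/dx[x^4] = 4x^3
  d/dx[8xy] = 8x·y' + 8y
  d/dx[y^2] = 2y·y'
  d/dx[-20] = 0

Collecting, the y'-free part is the partial derivative in x and the y' coefficient is the partial derivative in y:
  ∂F/∂x = 4x^3 + 8y
  ∂F/∂y = 8x + 2y

so d/dx[F(x, y(x))] = ∂F/∂x + (∂F/∂y)·y' = 0. Rearranging,
  dy/dx = -(∂F/∂x)/(∂F/∂y) = -(4x^3 + 8y)/(8x + 2y) = 2(-x^3 - 2y)/(4x + y)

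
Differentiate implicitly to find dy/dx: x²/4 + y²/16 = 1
Differentiate the relation implicitly: treat y = y(x) and apply the chain rule, so every y-derivative picks up a y' = dy/dx factor.

With everything moved to the left-hand side, differentiate term by term:
  d/dx[x^2/4] = x/2
  d/dx[y^2/16] = y·y'/8
  d/dx[-1] = 0

Separating the contributions that come from x directly and those that come through y:
  without y':      x/2
  multiplying y':  y/8

so (x/2) + (y/8)·y' = 0, and therefore
  dy/dx = -(x/2)/(y/8) = -4x/y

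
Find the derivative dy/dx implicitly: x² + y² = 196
Take d/dx of both sides. Since y is implicitly a function of x, the chain rule attaches a y' = dy/dx factor whenever we differentiate through y.

Set F(x, y) = (left side) − (right side), so the curve is F = 0. Differentiating each term of F:
  d/dx[x^2] = 2x
  d/dx[y^2] = 2y·y'
  d/dx[-196] = 0

Collecting, the y'-free part is the partial derivative in x and the y' coefficient is the partial derivative in y:
  ∂F/∂x = 2x
  ∂F/∂y = 2y

so d/dx[F(x, y(x))] = ∂F/∂x + (∂F/∂y)·y' = 0. Rearranging,
  dy/dx = -(∂F/∂x)/(∂F/∂y) = -(2x)/(2y) = -x/y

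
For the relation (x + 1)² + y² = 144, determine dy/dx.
Take d/dx of both sides. Since y is implicitly a function of x, the chain rule attaches a y' = dy/dx factor whenever we differentiate through y.

Set F(x, y) = (left side) − (right side), so the curve is F = 0. Differentiating each term of F:
  d/dx[y^2] = 2y·y'
  d/dx[(x + 1)^2] = 2x + 2
  d/dx[-144] = 0

Collecting, the y'-free part is the partial derivative in x and the y' coefficient is the partial derivative in y:
  ∂F/∂x = 2x + 2
  ∂F/∂y = 2y

so d/dx[F(x, y(x))] = ∂F/∂x + (∂F/∂y)·y' = 0. Rearranging,
  dy/dx = -(∂F/∂x)/(∂F/∂y) = -(2x + 2)/(2y) = (-x - 1)/y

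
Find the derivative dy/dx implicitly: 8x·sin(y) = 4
Differentiate both sides with respect to x, treating y as y(x). By the chain rule, any term containing y contributes a factor of y' = dy/dx when we differentiate it.

Move every term to one side and write the relation as F(x, y) = 0. Term by term,
  d/dx[8x·sin(y)] = 8x·y'·cos(y) + 8sin(y)
  d/dx[-4] = 0

The pieces without y' make up ∂F/∂x and the coefficient of y' is ∂F/∂y:
  ∂F/∂x = 8sin(y),
  ∂F/∂y = 8x·cos(y).

Since d/dx[F] = ∂F/∂x + (∂F/∂y)·y' = 0, solve for y':
  (∂F/∂y)·y' = -∂F/∂x
  dy/dx = -(∂F/∂x)/(∂F/∂y) = -(8sin(y))/(8x·cos(y)) = -tan(y)/x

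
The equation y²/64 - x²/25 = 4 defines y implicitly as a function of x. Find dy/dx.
Differentiate both sides with respect to x, treating y as y(x). By the chain rule, any term containing y contributes a factor of y' = dy/dx when we differentiate it.

Move every term to one side and write the relation as F(x, y) = 0. Term by term,
  d/dx[-x^2/25] = -2x/25
  d/dx[y^2/64] = y·y'/32
  d/dx[-4] = 0

The pieces without y' make up ∂F/∂x and the coefficient of y' is ∂F/∂y:
  ∂F/∂x = -2x/25,
  ∂F/∂y = y/32.

Since d/dx[F] = ∂F/∂x + (∂F/∂y)·y' = 0, solve for y':
  (∂F/∂y)·y' = -∂F/∂x
  dy/dx = -(∂F/∂x)/(∂F/∂y) = -(-2x/25)/(y/32) = 64x/(25y)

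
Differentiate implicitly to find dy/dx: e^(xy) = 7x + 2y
Apply d/dx to both sides, remembering that y depends on x. Each occurrence of y therefore brings in a y' = dy/dx via the chain rule.

With F(x, y) equal to the left-hand side minus the right, differentiate F term by term:
  d/dx[-7x] = -7
  d/dx[-2y] = -2·y'
  d/dx[e^(xy)] = (x·y' + y)·e^(xy)
Adding these up, d/dx[F] = 0 becomes
  (y·e^(xy) - 7) + (x·e^(xy) - 2)·y' = 0,
so isolating y',
  dy/dx = -(y·e^(xy) - 7)/(x·e^(xy) - 2) = (-y·e^(xy) + 7)/(x·e^(xy) - 2)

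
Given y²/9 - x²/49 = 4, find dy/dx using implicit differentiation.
Differentiate the relation implicitly: treat y = y(x) and apply the chain rule, so every y-derivative picks up a y' = dy/dx factor.

With everything moved to the left-hand side, differentiate term by term:
  d/dx[-x^2/49] = -2x/49
  d/dx[y^2/9] = 2y·y'/9
  d/dx[-4] = 0

Separating the contributions that come from x directly and those that come through y:
  without y':      -2x/49
  multiplying y':  2y/9

so (-2x/49) + (2y/9)·y' = 0, and therefore
  dy/dx = -(-2x/49)/(2y/9) = 9x/(49y)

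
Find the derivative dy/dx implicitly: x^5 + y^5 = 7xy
Differentiate both sides with respect to x, treating y as y(x). By the chain rule, any term containing y contributes a factor of y' = dy/dx when we differentiate it.

Move every term to one side and write the relation as F(x, y) = 0. Term by term,
  d/dx[x^5] = 5x^4
  d/dx[-7xy] = -7x·y' - 7y
  d/dx[y^5] = 5y^4·y'

The pieces without y' make up ∂F/∂x and the coefficient of y' is ∂F/∂y:
  ∂F/∂x = 5x^4 - 7y,
  ∂F/∂y = -7x + 5y^4.

Since d/dx[F] = ∂F/∂x + (∂F/∂y)·y' = 0, solve for y':
  (∂F/∂y)·y' = -∂F/∂x
  dy/dx = -(∂F/∂x)/(∂F/∂y) = -(5x^4 - 7y)/(-7x + 5y^4) = (5x^4 - 7y)/(7x - 5y^4)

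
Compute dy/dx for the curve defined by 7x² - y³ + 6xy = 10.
Differentiate both sides with respect to x, treating y as y(x). By the chain rule, any term containing y contributes a factor of y' = dy/dx when we differentiate it.

Move every term to one side and write the relation as F(x, y) = 0. Term by term,
  d/dx[7x^2] = 14x
  d/dx[6xy] = 6x·y' + 6y
  d/dx[-y^3] = -3y^2·y'
  d/dx[-10] = 0

The pieces without y' make up ∂F/∂x and the coefficient of y' is ∂F/∂y:
  ∂F/∂x = 14x + 6y,
  ∂F/∂y = 6x - 3y^2.

Since d/dx[F] = ∂F/∂x + (∂F/∂y)·y' = 0, solve for y':
  (∂F/∂y)·y' = -∂F/∂x
  dy/dx = -(∂F/∂x)/(∂F/∂y) = -(14x + 6y)/(6x - 3y^2) = 2(-7x - 3y)/(3(2x - y^2))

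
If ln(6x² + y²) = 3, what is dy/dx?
Differentiate both sides with respect to x, treating y as y(x). By the chain rule, any term containing y contributes a factor of y' = dy/dx when we differentiate it.

Move every term to one side and write the relation as F(x, y) = 0. Term by term,
  d/dx[ln(6x^2 + y^2)] = (12x + 2y·y')/(6x^2 + y^2)
  d/dx[-3] = 0

The pieces without y' make up ∂F/∂x and the coefficient of y' is ∂F/∂y:
  ∂F/∂x = 12x/(6x^2 + y^2),
  ∂F/∂y = 2y/(6x^2 + y^2).

Since d/dx[F] = ∂F/∂x + (∂F/∂y)·y' = 0, solve for y':
  (∂F/∂y)·y' = -∂F/∂x
  dy/dx = -(∂F/∂x)/(∂F/∂y) = -(12x/(6x^2 + y^2))/(2y/(6x^2 + y^2)) = -6x/y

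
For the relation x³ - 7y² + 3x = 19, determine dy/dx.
Apply d/dx to both sides, remembering that y depends on x. Each occurrence of y therefore brings in a y' = dy/dx via the chain rule.

With F(x, y) equal to the left-hand side minus the right, differentiate F term by term:
  d/dx[x^3] = 3x^2
  d/dx[3x] = 3
  d/dx[-7y^2] = -14y·y'
  d/dx[-19] = 0
Adding these up, d/dx[F] = 0 becomes
  (3x^2 + 3) + (-14y)·y' = 0,
so isolating y',
  dy/dx = -(3x^2 + 3)/(-14y) = 3(x^2 + 1)/(14y)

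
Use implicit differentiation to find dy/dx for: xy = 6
Differentiate both sides with respect to x, treating y as y(x). By the chain rule, any term containing y contributes a factor of y' = dy/dx when we differentiate it.

Move every term to one side and write the relation as F(x, y) = 0. Term by term,
  d/dx[xy] = x·y' + y
  d/dx[-6] = 0

The pieces without y' make up ∂F/∂x and the coefficient of y' is ∂F/∂y:
  ∂F/∂x = y,
  ∂F/∂y = x.

Since d/dx[F] = ∂F/∂x + (∂F/∂y)·y' = 0, solve for y':
  (∂F/∂y)·y' = -∂F/∂x
  dy/dx = -(∂F/∂x)/(∂F/∂y) = -(y)/(x) = -y/x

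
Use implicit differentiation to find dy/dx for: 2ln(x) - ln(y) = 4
Differentiate the relation implicitly: treat y = y(x) and apply the chain rule, so every y-derivative picks up a y' = dy/dx factor.

With everything moved to the left-hand side, differentiate term by term:
  d/dx[2ln(x)] = 2/x
  d/dx[-ln(y)] = -y'/y
  d/dx[-4] = 0

Separating the contributions that come from x directly and those that come through y:
  without y':      2/x
  multiplying y':  -1/y

so (2/x) + (-1/y)·y' = 0, and therefore
  dy/dx = -(2/x)/(-1/y) = 2y/x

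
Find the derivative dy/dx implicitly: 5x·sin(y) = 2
Differentiate the relation implicitly: treat y = y(x) and apply the chain rule, so every y-derivative picks up a y' = dy/dx factor.

With everything moved to the left-hand side, differentiate term by term:
  d/dx[5x·sin(y)] = 5x·y'·cos(y) + 5sin(y)
  d/dx[-2] = 0

Separating the contributions that come from x directly and those that come through y:
  without y':      5sin(y)
  multiplying y':  5x·cos(y)

so (5sin(y)) + (5x·cos(y))·y' = 0, and therefore
  dy/dx = -(5sin(y))/(5x·cos(y)) = -tan(y)/x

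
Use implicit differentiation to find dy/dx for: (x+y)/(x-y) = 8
Take d/dx of both sides. Since y is implicitly a function of x, the chain rule attaches a y' = dy/dx factor whenever we differentiate through y.

Set F(x, y) = (left side) − (right side), so the curve is F = 0. Differentiating each term of F:
  d/dx[(x + y)/(x - y)] = (y' + 1)/(x - y) + (x + y)(y' - 1)/(x - y)^2
  d/dx[-8] = 0

Collecting, the y'-free part is the partial derivative in x and the y' coefficient is the partial derivative in y:
  ∂F/∂x = 1/(x - y) - (x + y)/(x - y)^2
  ∂F/∂y = 1/(x - y) + (x + y)/(x - y)^2

so d/dx[F(x, y(x))] = ∂F/∂x + (∂F/∂y)·y' = 0. Rearranging,
  dy/dx = -(∂F/∂x)/(∂F/∂y) = -(1/(x - y) - (x + y)/(x - y)^2)/(1/(x - y) + (x + y)/(x - y)^2)
        = -(-2y/(x - y)^2)/(2x/(x - y)^2) = y/x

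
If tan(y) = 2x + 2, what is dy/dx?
Apply d/dx to both sides, remembering that y depends on x. Each occurrence of y therefore brings in a y' = dy/dx via the chain rule.

With F(x, y) equal to the left-hand side minus the right, differentiate F term by term:
  d/dx[-2x] = -2
  d/dx[tan(y)] = y'(tan(y)^2 + 1)
  d/dx[-2] = 0
Adding these up, d/dx[F] = 0 becomes
  (-2) + (tan(y)^2 + 1)·y' = 0,
so isolating y',
  dy/dx = -(-2)/(tan(y)^2 + 1) = 2cos(y)^2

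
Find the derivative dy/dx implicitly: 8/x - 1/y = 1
Apply d/dx to both sides, remembering that y depends on x. Each occurrence of y therefore brings in a y' = dy/dx via the chain rule.

With F(x, y) equal to the left-hand side minus the right, differentiate F term by term:
  d/dx[-1/y] = y'/y^2
  d/dx[8/x] = -8/x^2
  d/dx[-1] = 0
Adding these up, d/dx[F] = 0 becomes
  (-8/x^2) + (y^(-2))·y' = 0,
so isolating y',
  dy/dx = -(-8/x^2)/(y^(-2)) = 8y^2/x^2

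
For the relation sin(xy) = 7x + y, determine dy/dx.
Take d/dx of both sides. Since y is implicitly a function of x, the chain rule attaches a y' = dy/dx factor whenever we differentiate through y.

Set F(x, y) = (left side) − (right side), so the curve is F = 0. Differentiating each term of F:
  d/dx[-7x] = -7
  d/dx[-y] = -y'
  d/dx[sin(xy)] = (x·y' + y)·cos(xy)

Collecting, the y'-free part is the partial derivative in x and the y' coefficient is the partial derivative in y:
  ∂F/∂x = y·cos(xy) - 7
  ∂F/∂y = x·cos(xy) - 1

so d/dx[F(x, y(x))] = ∂F/∂x + (∂F/∂y)·y' = 0. Rearranging,
  dy/dx = -(∂F/∂x)/(∂F/∂y) = -(y·cos(xy) - 7)/(x·cos(xy) - 1) = (-y·cos(xy) + 7)/(x·cos(xy) - 1)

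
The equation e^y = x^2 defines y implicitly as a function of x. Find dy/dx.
Differentiate both sides with respect to x, treating y as y(x). By the chain rule, any term containing y contributes a factor of y' = dy/dx when we differentiate it.

Move every term to one side and write the relation as F(x, y) = 0. Term by term,
  d/dx[-x^2] = -2x
  d/dx[e^(y)] = y'·e^(y)

The pieces without y' make up ∂F/∂x and the coefficient of y' is ∂F/∂y:
  ∂F/∂x = -2x,
  ∂F/∂y = e^(y).

Since d/dx[F] = ∂F/∂x + (∂F/∂y)·y' = 0, solve for y':
  (∂F/∂y)·y' = -∂F/∂x
  dy/dx = -(∂F/∂x)/(∂F/∂y) = -(-2x)/(e^(y)) = 2x·e^(-y)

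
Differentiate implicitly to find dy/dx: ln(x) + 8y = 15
Apply d/dx to both sides, remembering that y depends on x. Each occurrence of y therefore brings in a y' = dy/dx via the chain rule.

With F(x, y) equal to the left-hand side minus the right, differentiate F term by term:
  d/dx[8y] = 8·y'
  d/dx[ln(x)] = 1/x
  d/dx[-15] = 0
Adding these up, d/dx[F] = 0 becomes
  (1/x) + (8)·y' = 0,
so isolating y',
  dy/dx = -(1/x)/(8) = -1/(8x)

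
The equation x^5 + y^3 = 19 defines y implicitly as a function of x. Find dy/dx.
Differentiate both sides with respect to x, treating y as y(x). By the chain rule, any term containing y contributes a factor of y' = dy/dx when we differentiate it.

Move every term to one side and write the relation as F(x, y) = 0. Term by term,
  d/dx[x^5] = 5x^4
  d/dx[y^3] = 3y^2·y'
  d/dx[-19] = 0

The pieces without y' make up ∂F/∂x and the coefficient of y' is ∂F/∂y:
  ∂F/∂x = 5x^4,
  ∂F/∂y = 3y^2.

Since d/dx[F] = ∂F/∂x + (∂F/∂y)·y' = 0, solve for y':
  (∂F/∂y)·y' = -∂F/∂x
  dy/dx = -(∂F/∂x)/(∂F/∂y) = -(5x^4)/(3y^2) = -5x^4/(3y^2)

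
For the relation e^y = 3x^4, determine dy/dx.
Differentiate the relation implicitly: treat y = y(x) and apply the chain rule, so every y-derivative picks up a y' = dy/dx factor.

With everything moved to the left-hand side, differentiate term by term:
  d/dx[-3x^4] = -12x^3
  d/dx[e^(y)] = y'·e^(y)

Separating the contributions that come from x directly and those that come through y:
  without y':      -12x^3
  multiplying y':  e^(y)

so (-12x^3) + (e^(y))·y' = 0, and therefore
  dy/dx = -(-12x^3)/(e^(y)) = 12x^3e^(-y)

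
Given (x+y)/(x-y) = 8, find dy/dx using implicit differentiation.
Differentiate the relation implicitly: treat y = y(x) and apply the chain rule, so every y-derivative picks up a y' = dy/dx factor.

With everything moved to the left-hand side, differentiate term by term:
  d/dx[(x + y)/(x - y)] = (y' + 1)/(x - y) + (x + y)(y' - 1)/(x - y)^2
  d/dx[-8] = 0

Separating the contributions that come from x directly and those that come through y:
  without y':      1/(x - y) - (x + y)/(x - y)^2
  multiplying y':  1/(x - y) + (x + y)/(x - y)^2

so (1/(x - y) - (x + y)/(x - y)^2) + (1/(x - y) + (x + y)/(x - y)^2)·y' = 0, and therefore
  dy/dx = -(1/(x - y) - (x + y)/(x - y)^2)/(1/(x - y) + (x + y)/(x - y)^2)
        = -(-2y/(x - y)^2)/(2x/(x - y)^2) = y/x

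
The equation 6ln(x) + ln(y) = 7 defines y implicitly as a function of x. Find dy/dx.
Differentiate the relation implicitly: treat y = y(x) and apply the chain rule, so every y-derivative picks up a y' = dy/dx factor.

With everything moved to the left-hand side, differentiate term by term:
  d/dx[6ln(x)] = 6/x
  d/dx[ln(y)] = y'/y
  d/dx[-7] = 0

Separating the contributions that come from x directly and those that come through y:
  without y':      6/x
  multiplying y':  1/y

so (6/x) + (1/y)·y' = 0, and therefore
  dy/dx = -(6/x)/(1/y) = -6y/x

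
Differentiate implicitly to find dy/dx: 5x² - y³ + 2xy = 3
Take d/dx of both sides. Since y is implicitly a function of x, the chain rule attaches a y' = dy/dx factor whenever we differentiate through y.

Set F(x, y) = (left side) − (right side), so the curve is F = 0. Differentiating each term of F:
  d/dx[5x^2] = 10x
  d/dx[2xy] = 2x·y' + 2y
  d/dx[-y^3] = -3y^2·y'
  d/dx[-3] = 0

Collecting, the y'-free part is the partial derivative in x and the y' coefficient is the partial derivative in y:
  ∂F/∂x = 10x + 2y
  ∂F/∂y = 2x - 3y^2

so d/dx[F(x, y(x))] = ∂F/∂x + (∂F/∂y)·y' = 0. Rearranging,
  dy/dx = -(∂F/∂x)/(∂F/∂y) = -(10x + 2y)/(2x - 3y^2) = 2(-5x - y)/(2x - 3y^2)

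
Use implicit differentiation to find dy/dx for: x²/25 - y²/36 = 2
Differentiate both sides with respect to x, treating y as y(x). By the chain rule, any term containing y contributes a factor of y' = dy/dx when we differentiate it.

Move every term to one side and write the relation as F(x, y) = 0. Term by term,
  d/dx[x^2/25] = 2x/25
  d/dx[-y^2/36] = -y·y'/18
  d/dx[-2] = 0

The pieces without y' make up ∂F/∂x and the coefficient of y' is ∂F/∂y:
  ∂F/∂x = 2x/25,
  ∂F/∂y = -y/18.

Since d/dx[F] = ∂F/∂x + (∂F/∂y)·y' = 0, solve for y':
  (∂F/∂y)·y' = -∂F/∂x
  dy/dx = -(∂F/∂x)/(∂F/∂y) = -(2x/25)/(-y/18) = 36x/(25y)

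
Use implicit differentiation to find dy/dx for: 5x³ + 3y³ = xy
Take d/dx of both sides. Since y is implicitly a function of x, the chain rule attaches a y' = dy/dx factor whenever we differentiate through y.

Set F(x, y) = (left side) − (right side), so the curve is F = 0. Differentiating each term of F:
  d/dx[5x^3] = 15x^2
  d/dx[-xy] = -x·y' - y
  d/dx[3y^3] = 9y^2·y'

Collecting, the y'-free part is the partial derivative in x and the y' coefficient is the partial derivative in y:
  ∂F/∂x = 15x^2 - y
  ∂F/∂y = -x + 9y^2

so d/dx[F(x, y(x))] = ∂F/∂x + (∂F/∂y)·y' = 0. Rearranging,
  dy/dx = -(∂F/∂x)/(∂F/∂y) = -(15x^2 - y)/(-x + 9y^2) = (15x^2 - y)/(x - 9y^2)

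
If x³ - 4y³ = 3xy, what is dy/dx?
Take d/dx of both sides. Since y is implicitly a function of x, the chain rule attaches a y' = dy/dx factor whenever we differentiate through y.

Set F(x, y) = (left side) − (right side), so the curve is F = 0. Differentiating each term of F:
  d/dx[x^3] = 3x^2
  d/dx[-3xy] = -3x·y' - 3y
  d/dx[-4y^3] = -12y^2·y'

Collecting, the y'-free part is the partial derivative in x and the y' coefficient is the partial derivative in y:
  ∂F/∂x = 3x^2 - 3y
  ∂F/∂y = -3x - 12y^2

so d/dx[F(x, y(x))] = ∂F/∂x + (∂F/∂y)·y' = 0. Rearranging,
  dy/dx = -(∂F/∂x)/(∂F/∂y) = -(3x^2 - 3y)/(-3x - 12y^2) = (x^2 - y)/(x + 4y^2)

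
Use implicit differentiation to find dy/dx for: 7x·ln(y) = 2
Apply d/dx to both sides, remembering that y depends on x. Each occurrence of y therefore brings in a y' = dy/dx via the chain rule.

With F(x, y) equal to the left-hand side minus the right, differentiate F term by term:
  d/dx[7x·ln(y)] = 7x·y'/y + 7ln(y)
  d/dx[-2] = 0
Adding these up, d/dx[F] = 0 becomes
  (7ln(y)) + (7x/y)·y' = 0,
so isolating y',
  dy/dx = -(7ln(y))/(7x/y) = -y·ln(y)/x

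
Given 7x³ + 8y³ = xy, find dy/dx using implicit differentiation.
Take d/dx of both sides. Since y is implicitly a function of x, the chain rule attaches a y' = dy/dx factor whenever we differentiate through y.

Set F(x, y) = (left side) − (right side), so the curve is F = 0. Differentiating each term of F:
  d/dx[7x^3] = 21x^2
  d/dx[-xy] = -x·y' - y
  d/dx[8y^3] = 24y^2·y'

Collecting, the y'-free part is the partial derivative in x and the y' coefficient is the partial derivative in y:
  ∂F/∂x = 21x^2 - y
  ∂F/∂y = -x + 24y^2

so d/dx[F(x, y(x))] = ∂F/∂x + (∂F/∂y)·y' = 0. Rearranging,
  dy/dx = -(∂F/∂x)/(∂F/∂y) = -(21x^2 - y)/(-x + 24y^2) = (21x^2 - y)/(x - 24y^2)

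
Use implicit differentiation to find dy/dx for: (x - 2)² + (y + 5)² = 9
Apply d/dx to both sides, remembering that y depends on x. Each occurrence of y therefore brings in a y' = dy/dx via the chain rule.

With F(x, y) equal to the left-hand side minus the right, differentiate F term by term:
  d/dx[(x - 2)^2] = 2x - 4
  d/dx[(y + 5)^2] = 2·y'(y + 5)
  d/dx[-9] = 0
Adding these up, d/dx[F] = 0 becomes
  (2x - 4) + (2y + 10)·y' = 0,
so isolating y',
  dy/dx = -(2x - 4)/(2y + 10) = (2 - x)/(y + 5)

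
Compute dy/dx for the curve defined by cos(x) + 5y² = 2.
Apply d/dx to both sides, remembering that y depends on x. Each occurrence of y therefore brings in a y' = dy/dx via the chain rule.

With F(x, y) equal to the left-hand side minus the right, differentiate F term by term:
  d/dx[5y^2] = 10y·y'
  d/dx[cos(x)] = -sin(x)
  d/dx[-2] = 0
Adding these up, d/dx[F] = 0 becomes
  (-sin(x)) + (10y)·y' = 0,
so isolating y',
  dy/dx = -(-sin(x))/(10y) = sin(x)/(10y)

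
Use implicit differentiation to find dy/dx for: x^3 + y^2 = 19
Take d/dx of both sides. Since y is implicitly a function of x, the chain rule attaches a y' = dy/dx factor whenever we differentiate through y.

Set F(x, y) = (left side) − (right side), so the curve is F = 0. Differentiating each term of F:
  d/dx[x^3] = 3x^2
  d/dx[y^2] = 2y·y'
  d/dx[-19] = 0

Collecting, the y'-free part is the partial derivative in x and the y' coefficient is the partial derivative in y:
  ∂F/∂x = 3x^2
  ∂F/∂y = 2y

so d/dx[F(x, y(x))] = ∂F/∂x + (∂F/∂y)·y' = 0. Rearranging,
  dy/dx = -(∂F/∂x)/(∂F/∂y) = -(3x^2)/(2y) = -3x^2/(2y)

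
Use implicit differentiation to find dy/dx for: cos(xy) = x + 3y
Take d/dx of both sides. Since y is implicitly a function of x, the chain rule attaches a y' = dy/dx factor whenever we differentiate through y.

Set F(x, y) = (left side) − (right side), so the curve is F = 0. Differentiating each term of F:
  d/dx[-x] = -1
  d/dx[-3y] = -3·y'
  d/dx[cos(xy)] = -(x·y' + y)·sin(xy)

Collecting, the y'-free part is the partial derivative in x and the y' coefficient is the partial derivative in y:
  ∂F/∂x = -y·sin(xy) - 1
  ∂F/∂y = -x·sin(xy) - 3

so d/dx[F(x, y(x))] = ∂F/∂x + (∂F/∂y)·y' = 0. Rearranging,
  dy/dx = -(∂F/∂x)/(∂F/∂y) = -(-y·sin(xy) - 1)/(-x·sin(xy) - 3) = -(y·sin(xy) + 1)/(x·sin(xy) + 3)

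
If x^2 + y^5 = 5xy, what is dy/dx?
Differentiate both sides with respect to x, treating y as y(x). By the chain rule, any term containing y contributes a factor of y' = dy/dx when we differentiate it.

Move every term to one side and write the relation as F(x, y) = 0. Term by term,
  d/dx[x^2] = 2x
  d/dx[-5xy] = -5x·y' - 5y
  d/dx[y^5] = 5y^4·y'

The pieces without y' make up ∂F/∂x and the coefficient of y' is ∂F/∂y:
  ∂F/∂x = 2x - 5y,
  ∂F/∂y = -5x + 5y^4.

Since d/dx[F] = ∂F/∂x + (∂F/∂y)·y' = 0, solve for y':
  (∂F/∂y)·y' = -∂F/∂x
  dy/dx = -(∂F/∂x)/(∂F/∂y) = -(2x - 5y)/(-5x + 5y^4) = (2x/5 - y)/(x - y^4)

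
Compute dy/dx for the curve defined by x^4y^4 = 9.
Apply d/dx to both sides, remembering that y depends on x. Each occurrence of y therefore brings in a y' = dy/dx via the chain rule.

With F(x, y) equal to the left-hand side minus the right, differentiate F term by term:
  d/dx[x^4y^4] = 4x^4y^3·y' + 4x^3y^4
  d/dx[-9] = 0
Adding these up, d/dx[F] = 0 becomes
  (4x^3y^4) + (4x^4y^3)·y' = 0,
so isolating y',
  dy/dx = -(4x^3y^4)/(4x^4y^3) = -y/x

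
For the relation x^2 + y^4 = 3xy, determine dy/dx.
Differentiate both sides with respect to x, treating y as y(x). By the chain rule, any term containing y contributes a factor of y' = dy/dx when we differentiate it.

Move every term to one side and write the relation as F(x, y) = 0. Term by term,
  d/dx[x^2] = 2x
  d/dx[-3xy] = -3x·y' - 3y
  d/dx[y^4] = 4y^3·y'

The pieces without y' make up ∂F/∂x and the coefficient of y' is ∂F/∂y:
  ∂F/∂x = 2x - 3y,
  ∂F/∂y = -3x + 4y^3.

Since d/dx[F] = ∂F/∂x + (∂F/∂y)·y' = 0, solve for y':
  (∂F/∂y)·y' = -∂F/∂x
  dy/dx = -(∂F/∂x)/(∂F/∂y) = -(2x - 3y)/(-3x + 4y^3) = (2x - 3y)/(3x - 4y^3)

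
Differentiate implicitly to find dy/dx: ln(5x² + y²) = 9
Differentiate both sides with respect to x, treating y as y(x). By the chain rule, any term containing y contributes a factor of y' = dy/dx when we differentiate it.

Move every term to one side and write the relation as F(x, y) = 0. Term by term,
  d/dx[ln(5x^2 + y^2)] = (10x + 2y·y')/(5x^2 + y^2)
  d/dx[-9] = 0

The pieces without y' make up ∂F/∂x and the coefficient of y' is ∂F/∂y:
  ∂F/∂x = 10x/(5x^2 + y^2),
  ∂F/∂y = 2y/(5x^2 + y^2).

Since d/dx[F] = ∂F/∂x + (∂F/∂y)·y' = 0, solve for y':
  (∂F/∂y)·y' = -∂F/∂x
  dy/dx = -(∂F/∂x)/(∂F/∂y) = -(10x/(5x^2 + y^2))/(2y/(5x^2 + y^2)) = -5x/y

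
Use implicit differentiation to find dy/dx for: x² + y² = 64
Differentiate the relation implicitly: treat y = y(x) and apply the chain rule, so every y-derivative picks up a y' = dy/dx factor.

With everything moved to the left-hand side, differentiate term by term:
  d/dx[x^2] = 2x
  d/dx[y^2] = 2y·y'
  d/dx[-64] = 0

Separating the contributions that come from x directly and those that come through y:
  without y':      2x
  multiplying y':  2y

so (2x) + (2y)·y' = 0, and therefore
  dy/dx = -(2x)/(2y) = -x/y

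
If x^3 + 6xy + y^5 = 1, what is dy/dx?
Apply d/dx to both sides, remembering that y depends on x. Each occurrence of y therefore brings in a y' = dy/dx via the chain rule.

With F(x, y) equal to the left-hand side minus the right, differentiate F term by term:
  d/dx[x^3] = 3x^2
  d/dx[6xy] = 6x·y' + 6y
  d/dx[y^5] = 5y^4·y'
  d/dx[-1] = 0
Adding these up, d/dx[F] = 0 becomes
  (3x^2 + 6y) + (6x + 5y^4)·y' = 0,
so isolating y',
  dy/dx = -(3x^2 + 6y)/(6x + 5y^4) = 3(-x^2 - 2y)/(6x + 5y^4)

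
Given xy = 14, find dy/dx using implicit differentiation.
Differentiate both sides with respect to x, treating y as y(x). By the chain rule, any term containing y contributes a factor of y' = dy/dx when we differentiate it.

Move every term to one side and write the relation as F(x, y) = 0. Term by term,
  d/dx[xy] = x·y' + y
  d/dx[-14] = 0

The pieces without y' make up ∂F/∂x and the coefficient of y' is ∂F/∂y:
  ∂F/∂x = y,
  ∂F/∂y = x.

Since d/dx[F] = ∂F/∂x + (∂F/∂y)·y' = 0, solve for y':
  (∂F/∂y)·y' = -∂F/∂x
  dy/dx = -(∂F/∂x)/(∂F/∂y) = -(y)/(x) = -y/x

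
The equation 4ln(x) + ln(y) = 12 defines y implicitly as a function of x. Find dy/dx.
Differentiate the relation implicitly: treat y = y(x) and apply the chain rule, so every y-derivative picks up a y' = dy/dx factor.

With everything moved to the left-hand side, differentiate term by term:
  d/dx[4ln(x)] = 4/x
  d/dx[ln(y)] = y'/y
  d/dx[-12] = 0

Separating the contributions that come from x directly and those that come through y:
  without y':      4/x
  multiplying y':  1/y

so (4/x) + (1/y)·y' = 0, and therefore
  dy/dx = -(4/x)/(1/y) = -4y/x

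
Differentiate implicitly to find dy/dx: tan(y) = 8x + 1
Apply d/dx to both sides, remembering that y depends on x. Each occurrence of y therefore brings in a y' = dy/dx via the chain rule.

With F(x, y) equal to the left-hand side minus the right, differentiate F term by term:
  d/dx[-8x] = -8
  d/dx[tan(y)] = y'(tan(y)^2 + 1)
  d/dx[-1] = 0
Adding these up, d/dx[F] = 0 becomes
  (-8) + (tan(y)^2 + 1)·y' = 0,
so isolating y',
  dy/dx = -(-8)/(tan(y)^2 + 1) = 8cos(y)^2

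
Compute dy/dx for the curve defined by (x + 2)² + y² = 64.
Differentiate the relation implicitly: treat y = y(x) and apply the chain rule, so every y-derivative picks up a y' = dy/dx factor.

With everything moved to the left-hand side, differentiate term by term:
  d/dx[y^2] = 2y·y'
  d/dx[(x + 2)^2] = 2x + 4
  d/dx[-64] = 0

Separating the contributions that come from x directly and those that come through y:
  without y':      2x + 4
  multiplying y':  2y

so (2x + 4) + (2y)·y' = 0, and therefore
  dy/dx = -(2x + 4)/(2y) = (-x - 2)/y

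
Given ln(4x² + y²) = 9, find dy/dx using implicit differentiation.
Differentiate the relation implicitly: treat y = y(x) and apply the chain rule, so every y-derivative picks up a y' = dy/dx factor.

With everything moved to the left-hand side, differentiate term by term:
  d/dx[ln(4x^2 + y^2)] = (8x + 2y·y')/(4x^2 + y^2)
  d/dx[-9] = 0

Separating the contributions that come from x directly and those that come through y:
  without y':      8x/(4x^2 + y^2)
  multiplying y':  2y/(4x^2 + y^2)

so (8x/(4x^2 + y^2)) + (2y/(4x^2 + y^2))·y' = 0, and therefore
  dy/dx = -(8x/(4x^2 + y^2))/(2y/(4x^2 + y^2)) = -4x/y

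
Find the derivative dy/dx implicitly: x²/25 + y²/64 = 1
Apply d/dx to both sides, remembering that y depends on x. Each occurrence of y therefore brings in a y' = dy/dx via the chain rule.

With F(x, y) equal to the left-hand side minus the right, differentiate F term by term:
  d/dx[x^2/25] = 2x/25
  d/dx[y^2/64] = y·y'/32
  d/dx[-1] = 0
Adding these up, d/dx[F] = 0 becomes
  (2x/25) + (y/32)·y' = 0,
so isolating y',
  dy/dx = -(2x/25)/(y/32) = -64x/(25y)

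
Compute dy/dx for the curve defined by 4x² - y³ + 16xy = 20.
Differentiate the relation implicitly: treat y = y(x) and apply the chain rule, so every y-derivative picks up a y' = dy/dx factor.

With everything moved to the left-hand side, differentiate term by term:
  d/dx[4x^2] = 8x
  d/dx[16xy] = 16x·y' + 16y
  d/dx[-y^3] = -3y^2·y'
  d/dx[-20] = 0

Separating the contributions that come from x directly and those that come through y:
  without y':      8x + 16y
  multiplying y':  16x - 3y^2

so (8x + 16y) + (16x - 3y^2)·y' = 0, and therefore
  dy/dx = -(8x + 16y)/(16x - 3y^2) = 8(-x - 2y)/(16x - 3y^2)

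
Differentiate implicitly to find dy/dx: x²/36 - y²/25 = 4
Differentiate both sides with respect to x, treating y as y(x). By the chain rule, any term containing y contributes a factor of y' = dy/dx when we differentiate it.

Move every term to one side and write the relation as F(x, y) = 0. Term by term,
  d/dx[x^2/36] = x/18
  d/dx[-y^2/25] = -2y·y'/25
  d/dx[-4] = 0

The pieces without y' make up ∂F/∂x and the coefficient of y' is ∂F/∂y:
  ∂F/∂x = x/18,
  ∂F/∂y = -2y/25.

Since d/dx[F] = ∂F/∂x + (∂F/∂y)·y' = 0, solve for y':
  (∂F/∂y)·y' = -∂F/∂x
  dy/dx = -(∂F/∂x)/(∂F/∂y) = -(x/18)/(-2y/25) = 25x/(36y)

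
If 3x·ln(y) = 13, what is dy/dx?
Differentiate both sides with respect to x, treating y as y(x). By the chain rule, any term containing y contributes a factor of y' = dy/dx when we differentiate it.

Move every term to one side and write the relation as F(x, y) = 0. Term by term,
  d/dx[3x·ln(y)] = 3x·y'/y + 3ln(y)
  d/dx[-13] = 0

The pieces without y' make up ∂F/∂x and the coefficient of y' is ∂F/∂y:
  ∂F/∂x = 3ln(y),
  ∂F/∂y = 3x/y.

Since d/dx[F] = ∂F/∂x + (∂F/∂y)·y' = 0, solve for y':
  (∂F/∂y)·y' = -∂F/∂x
  dy/dx = -(∂F/∂x)/(∂F/∂y) = -(3ln(y))/(3x/y) = -y·ln(y)/x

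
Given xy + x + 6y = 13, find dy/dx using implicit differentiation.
Apply d/dx to both sides, remembering that y depends on x. Each occurrence of y therefore brings in a y' = dy/dx via the chain rule.

With F(x, y) equal to the left-hand side minus the right, differentiate F term by term:
  d/dx[xy] = x·y' + y
  d/dx[x] = 1
  d/dx[6y] = 6·y'
  d/dx[-13] = 0
Adding these up, d/dx[F] = 0 becomes
  (y + 1) + (x + 6)·y' = 0,
so isolating y',
  dy/dx = -(y + 1)/(x + 6) = (-y - 1)/(x + 6)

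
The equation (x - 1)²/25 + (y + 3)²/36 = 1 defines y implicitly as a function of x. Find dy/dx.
Apply d/dx to both sides, remembering that y depends on x. Each occurrence of y therefore brings in a y' = dy/dx via the chain rule.

With F(x, y) equal to the left-hand side minus the right, differentiate F term by term:
  d/dx[(x - 1)^2/25] = 2x/25 - 2/25
  d/dx[(y + 3)^2/36] = y'(y + 3)/18
  d/dx[-1] = 0
Adding these up, d/dx[F] = 0 becomes
  (2x/25 - 2/25) + (y/18 + 1/6)·y' = 0,
so isolating y',
  dy/dx = -(2x/25 - 2/25)/(y/18 + 1/6)
        = -(2(x - 1)/25)/((y + 3)/18) = 36(1 - x)/(25(y + 3))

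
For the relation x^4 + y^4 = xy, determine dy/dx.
Differentiate the relation implicitly: treat y = y(x) and apply the chain rule, so every y-derivative picks up a y' = dy/dx factor.

With everything moved to the left-hand side, differentiate term by term:
  d/dx[x^4] = 4x^3
  d/dx[-xy] = -x·y' - y
  d/dx[y^4] = 4y^3·y'

Separating the contributions that come from x directly and those that come through y:
  without y':      4x^3 - y
  multiplying y':  -x + 4y^3

so (4x^3 - y) + (-x + 4y^3)·y' = 0, and therefore
  dy/dx = -(4x^3 - y)/(-x + 4y^3) = (4x^3 - y)/(x - 4y^3)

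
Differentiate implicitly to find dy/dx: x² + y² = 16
Apply d/dx to both sides, remembering that y depends on x. Each occurrence of y therefore brings in a y' = dy/dx via the chain rule.

With F(x, y) equal to the left-hand side minus the right, differentiate F term by term:
  d/dx[x^2] = 2x
  d/dx[y^2] = 2y·y'
  d/dx[-16] = 0
Adding these up, d/dx[F] = 0 becomes
  (2x) + (2y)·y' = 0,
so isolating y',
  dy/dx = -(2x)/(2y) = -x/y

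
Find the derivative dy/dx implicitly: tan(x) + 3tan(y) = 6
Differentiate the relation implicitly: treat y = y(x) and apply the chain rule, so every y-derivative picks up a y' = dy/dx factor.

With everything moved to the left-hand side, differentiate term by term:
  d/dx[tan(x)] = tan(x)^2 + 1
  d/dx[3tan(y)] = 3·y'(tan(y)^2 + 1)
  d/dx[-6] = 0

Separating the contributions that come from x directly and those that come through y:
  without y':      tan(x)^2 + 1
  multiplying y':  3tan(y)^2 + 3

so (tan(x)^2 + 1) + (3tan(y)^2 + 3)·y' = 0, and therefore
  dy/dx = -(tan(x)^2 + 1)/(3tan(y)^2 + 3) = -cos(y)^2/(3cos(x)^2)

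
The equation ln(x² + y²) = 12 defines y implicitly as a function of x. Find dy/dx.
Apply d/dx to both sides, remembering that y depends on x. Each occurrence of y therefore brings in a y' = dy/dx via the chain rule.

With F(x, y) equal to the left-hand side minus the right, differentiate F term by term:
  d/dx[ln(x^2 + y^2)] = (2x + 2y·y')/(x^2 + y^2)
  d/dx[-12] = 0
Adding these up, d/dx[F] = 0 becomes
  (2x/(x^2 + y^2)) + (2y/(x^2 + y^2))·y' = 0,
so isolating y',
  dy/dx = -(2x/(x^2 + y^2))/(2y/(x^2 + y^2)) = -x/y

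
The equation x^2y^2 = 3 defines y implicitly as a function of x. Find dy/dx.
Take d/dx of both sides. Since y is implicitly a function of x, the chain rule attaches a y' = dy/dx factor whenever we differentiate through y.

Set F(x, y) = (left side) − (right side), so the curve is F = 0. Differentiating each term of F:
  d/dx[x^2y^2] = 2x^2y·y' + 2xy^2
  d/dx[-3] = 0

Collecting, the y'-free part is the partial derivative in x and the y' coefficient is the partial derivative in y:
  ∂F/∂x = 2xy^2
  ∂F/∂y = 2x^2y

so d/dx[F(x, y(x))] = ∂F/∂x + (∂F/∂y)·y' = 0. Rearranging,
  dy/dx = -(∂F/∂x)/(∂F/∂y) = -(2xy^2)/(2x^2y) = -y/x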